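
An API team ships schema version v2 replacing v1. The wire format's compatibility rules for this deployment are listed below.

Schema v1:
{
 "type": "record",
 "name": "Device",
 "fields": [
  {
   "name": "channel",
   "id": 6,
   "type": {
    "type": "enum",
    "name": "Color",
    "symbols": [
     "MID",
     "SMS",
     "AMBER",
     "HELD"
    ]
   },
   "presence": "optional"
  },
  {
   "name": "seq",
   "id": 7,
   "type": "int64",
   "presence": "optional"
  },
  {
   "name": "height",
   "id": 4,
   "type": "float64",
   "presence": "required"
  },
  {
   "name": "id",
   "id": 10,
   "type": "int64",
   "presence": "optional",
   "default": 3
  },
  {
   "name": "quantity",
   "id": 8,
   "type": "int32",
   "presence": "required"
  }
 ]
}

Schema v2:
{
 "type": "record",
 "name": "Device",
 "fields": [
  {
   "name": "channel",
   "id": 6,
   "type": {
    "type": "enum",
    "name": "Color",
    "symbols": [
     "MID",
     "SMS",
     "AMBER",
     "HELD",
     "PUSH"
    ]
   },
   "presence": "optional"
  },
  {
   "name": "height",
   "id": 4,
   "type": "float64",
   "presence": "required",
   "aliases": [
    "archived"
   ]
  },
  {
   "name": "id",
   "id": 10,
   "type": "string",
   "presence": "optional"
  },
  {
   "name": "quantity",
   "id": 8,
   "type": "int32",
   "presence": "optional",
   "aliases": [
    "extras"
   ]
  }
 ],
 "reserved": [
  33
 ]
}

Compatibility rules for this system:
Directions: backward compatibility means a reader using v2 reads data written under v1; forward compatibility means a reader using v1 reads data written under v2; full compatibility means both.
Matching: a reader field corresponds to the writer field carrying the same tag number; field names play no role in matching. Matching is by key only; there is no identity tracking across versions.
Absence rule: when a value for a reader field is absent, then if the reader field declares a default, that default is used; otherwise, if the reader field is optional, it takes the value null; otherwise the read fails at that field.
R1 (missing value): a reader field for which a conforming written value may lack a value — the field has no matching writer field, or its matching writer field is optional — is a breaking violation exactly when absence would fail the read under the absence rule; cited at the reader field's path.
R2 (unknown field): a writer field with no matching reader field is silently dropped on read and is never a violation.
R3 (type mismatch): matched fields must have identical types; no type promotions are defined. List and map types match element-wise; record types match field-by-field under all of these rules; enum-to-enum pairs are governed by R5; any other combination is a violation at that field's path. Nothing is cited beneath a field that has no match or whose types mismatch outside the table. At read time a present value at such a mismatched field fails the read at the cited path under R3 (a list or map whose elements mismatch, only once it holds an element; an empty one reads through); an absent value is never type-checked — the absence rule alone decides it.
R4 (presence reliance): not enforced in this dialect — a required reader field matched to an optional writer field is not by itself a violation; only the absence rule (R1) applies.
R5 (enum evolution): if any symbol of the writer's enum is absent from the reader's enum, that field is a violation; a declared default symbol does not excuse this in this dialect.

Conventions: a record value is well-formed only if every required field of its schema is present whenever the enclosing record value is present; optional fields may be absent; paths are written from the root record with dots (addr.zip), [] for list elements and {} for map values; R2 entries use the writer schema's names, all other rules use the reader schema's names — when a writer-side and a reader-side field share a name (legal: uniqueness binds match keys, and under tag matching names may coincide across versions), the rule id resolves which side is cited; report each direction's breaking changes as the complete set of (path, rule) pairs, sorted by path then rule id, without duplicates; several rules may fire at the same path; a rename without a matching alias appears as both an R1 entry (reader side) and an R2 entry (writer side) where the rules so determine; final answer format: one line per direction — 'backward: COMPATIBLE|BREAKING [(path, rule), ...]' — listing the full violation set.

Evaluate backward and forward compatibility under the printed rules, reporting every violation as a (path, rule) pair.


backward: BREAKING [(id, R3)]; forward: BREAKING [(channel, R5), (id, R3), (quantity, R1)]

each type pair in Device: writer, then reader
checking backward for Device: reader v2 against writer v1:
  Color -> Color, writer optional: channel aligns to channel
  float64 -> float64, writer required: height aligns to height
  int64 -> string, writer optional: id aligns to id
  int32 -> int32, writer required: quantity aligns to quantity
  seq (writer side), unknown to reader
  R3 fires at id
  => backward: BREAKING (1)
checking forward for Device: reader v1 against writer v2:
  Color -> Color, writer optional: channel aligns to channel
  seq: no writer match
  float64 -> float64, writer required: height aligns to height
  string -> int64, writer optional: id aligns to id
  int32 -> int32, writer optional: quantity aligns to quantity
  R5 fires at channel
  R3 fires at id
  R1 fires at quantity
  => forward: BREAKING (3)


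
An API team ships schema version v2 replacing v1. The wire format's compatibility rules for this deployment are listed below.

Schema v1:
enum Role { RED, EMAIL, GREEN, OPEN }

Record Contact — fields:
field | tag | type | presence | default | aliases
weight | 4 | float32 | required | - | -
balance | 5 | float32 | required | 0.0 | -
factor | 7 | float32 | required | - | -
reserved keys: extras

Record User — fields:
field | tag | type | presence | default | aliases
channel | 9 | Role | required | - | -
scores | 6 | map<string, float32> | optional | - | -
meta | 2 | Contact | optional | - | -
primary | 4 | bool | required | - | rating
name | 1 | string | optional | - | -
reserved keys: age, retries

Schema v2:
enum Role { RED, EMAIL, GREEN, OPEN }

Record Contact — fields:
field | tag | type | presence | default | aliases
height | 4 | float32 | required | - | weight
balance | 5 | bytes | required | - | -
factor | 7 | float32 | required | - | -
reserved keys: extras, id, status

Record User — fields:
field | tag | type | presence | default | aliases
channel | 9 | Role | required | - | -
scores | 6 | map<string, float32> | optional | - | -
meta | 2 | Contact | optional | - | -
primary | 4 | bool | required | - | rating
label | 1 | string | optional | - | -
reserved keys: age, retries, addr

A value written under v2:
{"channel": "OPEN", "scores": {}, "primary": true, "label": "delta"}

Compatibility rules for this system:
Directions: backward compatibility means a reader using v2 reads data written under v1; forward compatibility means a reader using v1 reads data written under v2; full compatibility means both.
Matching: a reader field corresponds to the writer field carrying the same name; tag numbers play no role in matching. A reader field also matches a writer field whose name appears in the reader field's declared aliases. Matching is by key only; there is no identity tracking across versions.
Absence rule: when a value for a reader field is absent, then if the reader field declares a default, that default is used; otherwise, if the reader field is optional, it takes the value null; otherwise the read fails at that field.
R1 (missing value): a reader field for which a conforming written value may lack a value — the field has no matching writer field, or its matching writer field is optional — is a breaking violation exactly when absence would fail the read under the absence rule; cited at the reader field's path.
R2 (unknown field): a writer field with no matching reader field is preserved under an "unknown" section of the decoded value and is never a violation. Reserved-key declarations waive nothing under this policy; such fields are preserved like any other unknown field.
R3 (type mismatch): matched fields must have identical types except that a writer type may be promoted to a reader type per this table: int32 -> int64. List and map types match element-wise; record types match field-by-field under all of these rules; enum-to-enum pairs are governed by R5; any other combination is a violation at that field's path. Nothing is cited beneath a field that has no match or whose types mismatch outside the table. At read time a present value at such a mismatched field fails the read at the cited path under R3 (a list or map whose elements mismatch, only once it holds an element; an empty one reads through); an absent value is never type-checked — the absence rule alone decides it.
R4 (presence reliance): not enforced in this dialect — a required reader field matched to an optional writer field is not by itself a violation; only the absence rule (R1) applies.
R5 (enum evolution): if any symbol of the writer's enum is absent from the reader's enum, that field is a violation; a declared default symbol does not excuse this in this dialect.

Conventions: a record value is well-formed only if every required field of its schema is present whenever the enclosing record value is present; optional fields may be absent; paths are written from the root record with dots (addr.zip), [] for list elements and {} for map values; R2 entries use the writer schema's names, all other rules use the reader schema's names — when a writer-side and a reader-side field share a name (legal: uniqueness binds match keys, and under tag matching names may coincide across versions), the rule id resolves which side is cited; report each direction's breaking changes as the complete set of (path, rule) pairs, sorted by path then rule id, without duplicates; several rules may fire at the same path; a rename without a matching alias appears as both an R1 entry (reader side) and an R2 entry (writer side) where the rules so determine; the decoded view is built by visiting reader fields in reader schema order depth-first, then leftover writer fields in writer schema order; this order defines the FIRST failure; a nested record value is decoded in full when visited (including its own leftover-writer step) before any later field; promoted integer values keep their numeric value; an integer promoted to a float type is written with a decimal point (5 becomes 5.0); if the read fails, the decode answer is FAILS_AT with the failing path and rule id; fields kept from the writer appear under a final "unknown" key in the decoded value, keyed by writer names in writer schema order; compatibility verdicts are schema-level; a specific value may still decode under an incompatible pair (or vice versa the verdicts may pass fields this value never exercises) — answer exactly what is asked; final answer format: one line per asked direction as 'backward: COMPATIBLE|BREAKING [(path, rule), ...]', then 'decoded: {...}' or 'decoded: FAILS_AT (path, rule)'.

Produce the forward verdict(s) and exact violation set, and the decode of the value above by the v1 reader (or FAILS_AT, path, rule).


forward: BREAKING [(meta.balance, R3), (meta.weight, R1)]; decoded: {"channel": "OPEN", "scores": {}, "meta": null, "primary": true, "name": null, "unknown": {"label": "delta"}}

each type pair in User: writer, then reader
forward on User — v1 reading data written by v2:
  channel: Role -> Role, writer required; from channel
  scores: map<string, float32> -> map<string, float32>, writer optional; from scores
  meta: Contact -> Contact, writer optional; from meta
  primary: bool -> bool, writer required; from primary
  no writer field matches reader name
  writer label: unknown to reader
  no writer field matches reader meta.weight
  meta.balance: bytes -> float32, writer required; from meta.balance
  meta.factor: float32 -> float32, writer required; from meta.factor
  writer meta.height: unknown to reader
  rule R3 violated at meta.balance
  rule R1 violated at meta.weight
  => 2 violation(s): forward is BREAKING for User
decoding the User value with the v1 reader:
  channel := "OPEN"
  scores := {}
  meta := null (absent, optional -> null)
  primary := true
  name := null (absent, optional -> null)
  writer label: kept under "unknown"
  => decoded: {"channel": "OPEN", "scores": {}, "meta": null, "primary": true, "name": null, "unknown": {"label": "delta"}}


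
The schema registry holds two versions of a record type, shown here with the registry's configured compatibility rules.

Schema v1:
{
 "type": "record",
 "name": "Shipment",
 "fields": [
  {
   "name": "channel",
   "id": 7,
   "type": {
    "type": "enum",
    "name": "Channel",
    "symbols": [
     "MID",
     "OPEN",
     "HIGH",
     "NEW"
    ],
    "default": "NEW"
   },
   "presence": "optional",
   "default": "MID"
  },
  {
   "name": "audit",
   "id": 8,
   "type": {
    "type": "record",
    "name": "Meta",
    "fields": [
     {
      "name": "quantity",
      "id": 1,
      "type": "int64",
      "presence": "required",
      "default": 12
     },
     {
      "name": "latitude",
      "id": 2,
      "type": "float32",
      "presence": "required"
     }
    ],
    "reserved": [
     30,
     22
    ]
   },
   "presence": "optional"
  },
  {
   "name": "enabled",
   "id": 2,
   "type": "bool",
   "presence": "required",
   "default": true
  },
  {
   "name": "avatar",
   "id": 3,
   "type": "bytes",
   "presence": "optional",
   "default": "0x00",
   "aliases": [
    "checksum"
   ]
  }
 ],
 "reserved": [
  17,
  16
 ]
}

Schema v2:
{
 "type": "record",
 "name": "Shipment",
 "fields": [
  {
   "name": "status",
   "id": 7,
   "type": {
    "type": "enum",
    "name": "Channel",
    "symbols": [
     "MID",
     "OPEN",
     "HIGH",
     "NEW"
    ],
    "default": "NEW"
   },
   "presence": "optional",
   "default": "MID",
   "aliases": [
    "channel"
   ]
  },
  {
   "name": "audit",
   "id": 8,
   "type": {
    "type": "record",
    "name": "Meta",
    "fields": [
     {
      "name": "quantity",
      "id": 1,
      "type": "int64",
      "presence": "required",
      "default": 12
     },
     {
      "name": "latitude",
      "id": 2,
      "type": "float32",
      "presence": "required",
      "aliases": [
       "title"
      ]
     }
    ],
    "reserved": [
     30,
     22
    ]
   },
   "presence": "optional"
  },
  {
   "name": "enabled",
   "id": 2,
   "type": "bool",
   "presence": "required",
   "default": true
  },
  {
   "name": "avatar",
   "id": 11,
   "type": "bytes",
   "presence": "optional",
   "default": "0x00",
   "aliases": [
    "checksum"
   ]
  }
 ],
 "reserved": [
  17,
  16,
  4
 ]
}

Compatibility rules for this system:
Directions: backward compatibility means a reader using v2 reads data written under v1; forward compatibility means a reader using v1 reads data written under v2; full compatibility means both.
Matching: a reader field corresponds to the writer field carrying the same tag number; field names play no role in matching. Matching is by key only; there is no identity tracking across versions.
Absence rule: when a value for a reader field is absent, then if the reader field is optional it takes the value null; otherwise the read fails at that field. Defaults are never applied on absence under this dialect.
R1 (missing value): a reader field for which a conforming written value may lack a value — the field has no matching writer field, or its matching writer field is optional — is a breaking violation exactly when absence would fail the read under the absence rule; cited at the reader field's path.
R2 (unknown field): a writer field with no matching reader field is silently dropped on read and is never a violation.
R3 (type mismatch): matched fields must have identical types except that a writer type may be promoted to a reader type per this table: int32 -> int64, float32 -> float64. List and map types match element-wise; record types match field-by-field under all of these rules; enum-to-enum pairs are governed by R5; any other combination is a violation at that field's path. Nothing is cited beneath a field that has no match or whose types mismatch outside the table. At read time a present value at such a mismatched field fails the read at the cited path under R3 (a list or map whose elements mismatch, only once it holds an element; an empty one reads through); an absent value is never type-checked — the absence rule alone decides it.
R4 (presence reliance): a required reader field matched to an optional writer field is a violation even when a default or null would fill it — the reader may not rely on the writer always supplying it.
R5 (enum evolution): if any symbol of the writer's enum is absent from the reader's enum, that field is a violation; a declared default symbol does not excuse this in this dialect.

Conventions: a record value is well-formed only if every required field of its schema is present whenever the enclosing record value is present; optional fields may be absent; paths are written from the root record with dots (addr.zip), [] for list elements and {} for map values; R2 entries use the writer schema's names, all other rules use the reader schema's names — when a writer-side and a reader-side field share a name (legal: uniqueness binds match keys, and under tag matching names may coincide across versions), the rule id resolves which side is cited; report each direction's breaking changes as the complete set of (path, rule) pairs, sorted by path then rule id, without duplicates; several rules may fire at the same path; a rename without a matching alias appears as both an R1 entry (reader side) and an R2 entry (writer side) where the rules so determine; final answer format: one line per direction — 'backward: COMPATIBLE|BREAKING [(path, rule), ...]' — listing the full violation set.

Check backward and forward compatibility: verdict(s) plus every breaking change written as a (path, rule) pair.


backward: COMPATIBLE []; forward: COMPATIBLE []

arrows below run writer -> reader for Shipment
checking backward for Shipment: reader v2 against writer v1:
  status: Channel -> Channel, writer optional; from channel
  audit: Meta -> Meta, writer optional; from audit
  enabled: bool -> bool, writer required; from enabled
  avatar has no writer counterpart
  avatar (writer side), unknown to reader
  audit.quantity: int64 -> int64, writer required; from audit.quantity
  audit.latitude: float32 -> float32, writer required; from audit.latitude
  nothing fires on Shipment: backward is COMPATIBLE
checking forward for Shipment: reader v1 against writer v2:
  channel: Channel -> Channel, writer optional; from status
  audit: Meta -> Meta, writer optional; from audit
  enabled: bool -> bool, writer required; from enabled
  avatar has no writer counterpart
  avatar (writer side), unknown to reader
  audit.quantity: int64 -> int64, writer required; from audit.quantity
  audit.latitude: float32 -> float32, writer required; from audit.latitude
  nothing fires on Shipment: forward is COMPATIBLE


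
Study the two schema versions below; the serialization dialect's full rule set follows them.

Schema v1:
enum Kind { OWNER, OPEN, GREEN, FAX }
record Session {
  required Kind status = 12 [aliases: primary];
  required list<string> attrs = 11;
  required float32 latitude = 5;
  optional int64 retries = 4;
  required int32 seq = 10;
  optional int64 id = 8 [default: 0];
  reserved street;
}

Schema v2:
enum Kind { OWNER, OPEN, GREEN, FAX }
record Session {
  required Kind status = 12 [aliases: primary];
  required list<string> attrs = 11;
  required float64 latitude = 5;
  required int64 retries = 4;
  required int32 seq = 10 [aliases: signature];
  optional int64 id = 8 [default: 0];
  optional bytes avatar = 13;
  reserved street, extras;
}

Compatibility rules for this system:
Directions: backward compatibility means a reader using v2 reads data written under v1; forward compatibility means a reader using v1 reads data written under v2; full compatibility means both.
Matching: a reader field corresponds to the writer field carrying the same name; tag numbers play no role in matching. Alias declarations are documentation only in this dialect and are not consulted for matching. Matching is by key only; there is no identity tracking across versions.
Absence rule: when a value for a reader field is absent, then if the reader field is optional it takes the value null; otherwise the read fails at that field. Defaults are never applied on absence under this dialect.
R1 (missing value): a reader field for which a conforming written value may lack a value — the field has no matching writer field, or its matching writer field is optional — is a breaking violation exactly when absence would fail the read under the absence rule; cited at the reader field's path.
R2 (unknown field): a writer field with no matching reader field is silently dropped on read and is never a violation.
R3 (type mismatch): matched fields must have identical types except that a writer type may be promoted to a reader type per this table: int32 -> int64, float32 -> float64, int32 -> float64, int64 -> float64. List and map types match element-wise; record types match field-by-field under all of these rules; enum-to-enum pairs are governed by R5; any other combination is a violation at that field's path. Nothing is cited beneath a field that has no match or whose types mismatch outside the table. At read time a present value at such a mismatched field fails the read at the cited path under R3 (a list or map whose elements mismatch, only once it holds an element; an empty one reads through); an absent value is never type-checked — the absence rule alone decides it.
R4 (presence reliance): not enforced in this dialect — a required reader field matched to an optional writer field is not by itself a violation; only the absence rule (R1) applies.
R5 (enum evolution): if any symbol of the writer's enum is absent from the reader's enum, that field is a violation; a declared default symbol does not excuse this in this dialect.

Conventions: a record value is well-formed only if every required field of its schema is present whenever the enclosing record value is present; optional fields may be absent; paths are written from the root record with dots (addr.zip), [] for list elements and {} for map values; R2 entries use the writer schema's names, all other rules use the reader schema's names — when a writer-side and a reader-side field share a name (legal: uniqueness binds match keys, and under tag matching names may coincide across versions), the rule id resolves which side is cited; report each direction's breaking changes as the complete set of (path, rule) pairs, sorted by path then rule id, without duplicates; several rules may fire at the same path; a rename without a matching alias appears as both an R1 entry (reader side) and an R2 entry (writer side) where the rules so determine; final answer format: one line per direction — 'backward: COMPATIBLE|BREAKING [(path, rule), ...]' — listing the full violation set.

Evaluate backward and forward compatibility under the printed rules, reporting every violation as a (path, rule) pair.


in Session below, arrows point writer -> reader
backward pass over Session, reader schema v2, writer schema v1:
  status: paired with writer status (Kind -> Kind; writer required)
  attrs: paired with writer attrs (list<string> -> list<string>; writer required)
  latitude: paired with writer latitude (float32 -> float64; writer required)
  retries: paired with writer retries (int64 -> int64; writer optional)
  seq: paired with writer seq (int32 -> int32; writer required)
  id: paired with writer id (int64 -> int64; writer optional)
  avatar has no writer counterpart
  violation R1 at retries
  => 1 violation(s): backward is BREAKING for Session
forward pass over Session, reader schema v1, writer schema v2:
  status: paired with writer status (Kind -> Kind; writer required)
  attrs: paired with writer attrs (list<string> -> list<string>; writer required)
  latitude: paired with writer latitude (float64 -> float32; writer required)
  retries: paired with writer retries (int64 -> int64; writer required)
  seq: paired with writer seq (int32 -> int32; writer required)
  id: paired with writer id (int64 -> int64; writer optional)
  avatar (writer side), unknown to reader
  violation R3 at latitude
  => 1 violation(s): forward is BREAKING for Session

backward: BREAKING [(retries, R1)]; forward: BREAKING [(latitude, R3)]


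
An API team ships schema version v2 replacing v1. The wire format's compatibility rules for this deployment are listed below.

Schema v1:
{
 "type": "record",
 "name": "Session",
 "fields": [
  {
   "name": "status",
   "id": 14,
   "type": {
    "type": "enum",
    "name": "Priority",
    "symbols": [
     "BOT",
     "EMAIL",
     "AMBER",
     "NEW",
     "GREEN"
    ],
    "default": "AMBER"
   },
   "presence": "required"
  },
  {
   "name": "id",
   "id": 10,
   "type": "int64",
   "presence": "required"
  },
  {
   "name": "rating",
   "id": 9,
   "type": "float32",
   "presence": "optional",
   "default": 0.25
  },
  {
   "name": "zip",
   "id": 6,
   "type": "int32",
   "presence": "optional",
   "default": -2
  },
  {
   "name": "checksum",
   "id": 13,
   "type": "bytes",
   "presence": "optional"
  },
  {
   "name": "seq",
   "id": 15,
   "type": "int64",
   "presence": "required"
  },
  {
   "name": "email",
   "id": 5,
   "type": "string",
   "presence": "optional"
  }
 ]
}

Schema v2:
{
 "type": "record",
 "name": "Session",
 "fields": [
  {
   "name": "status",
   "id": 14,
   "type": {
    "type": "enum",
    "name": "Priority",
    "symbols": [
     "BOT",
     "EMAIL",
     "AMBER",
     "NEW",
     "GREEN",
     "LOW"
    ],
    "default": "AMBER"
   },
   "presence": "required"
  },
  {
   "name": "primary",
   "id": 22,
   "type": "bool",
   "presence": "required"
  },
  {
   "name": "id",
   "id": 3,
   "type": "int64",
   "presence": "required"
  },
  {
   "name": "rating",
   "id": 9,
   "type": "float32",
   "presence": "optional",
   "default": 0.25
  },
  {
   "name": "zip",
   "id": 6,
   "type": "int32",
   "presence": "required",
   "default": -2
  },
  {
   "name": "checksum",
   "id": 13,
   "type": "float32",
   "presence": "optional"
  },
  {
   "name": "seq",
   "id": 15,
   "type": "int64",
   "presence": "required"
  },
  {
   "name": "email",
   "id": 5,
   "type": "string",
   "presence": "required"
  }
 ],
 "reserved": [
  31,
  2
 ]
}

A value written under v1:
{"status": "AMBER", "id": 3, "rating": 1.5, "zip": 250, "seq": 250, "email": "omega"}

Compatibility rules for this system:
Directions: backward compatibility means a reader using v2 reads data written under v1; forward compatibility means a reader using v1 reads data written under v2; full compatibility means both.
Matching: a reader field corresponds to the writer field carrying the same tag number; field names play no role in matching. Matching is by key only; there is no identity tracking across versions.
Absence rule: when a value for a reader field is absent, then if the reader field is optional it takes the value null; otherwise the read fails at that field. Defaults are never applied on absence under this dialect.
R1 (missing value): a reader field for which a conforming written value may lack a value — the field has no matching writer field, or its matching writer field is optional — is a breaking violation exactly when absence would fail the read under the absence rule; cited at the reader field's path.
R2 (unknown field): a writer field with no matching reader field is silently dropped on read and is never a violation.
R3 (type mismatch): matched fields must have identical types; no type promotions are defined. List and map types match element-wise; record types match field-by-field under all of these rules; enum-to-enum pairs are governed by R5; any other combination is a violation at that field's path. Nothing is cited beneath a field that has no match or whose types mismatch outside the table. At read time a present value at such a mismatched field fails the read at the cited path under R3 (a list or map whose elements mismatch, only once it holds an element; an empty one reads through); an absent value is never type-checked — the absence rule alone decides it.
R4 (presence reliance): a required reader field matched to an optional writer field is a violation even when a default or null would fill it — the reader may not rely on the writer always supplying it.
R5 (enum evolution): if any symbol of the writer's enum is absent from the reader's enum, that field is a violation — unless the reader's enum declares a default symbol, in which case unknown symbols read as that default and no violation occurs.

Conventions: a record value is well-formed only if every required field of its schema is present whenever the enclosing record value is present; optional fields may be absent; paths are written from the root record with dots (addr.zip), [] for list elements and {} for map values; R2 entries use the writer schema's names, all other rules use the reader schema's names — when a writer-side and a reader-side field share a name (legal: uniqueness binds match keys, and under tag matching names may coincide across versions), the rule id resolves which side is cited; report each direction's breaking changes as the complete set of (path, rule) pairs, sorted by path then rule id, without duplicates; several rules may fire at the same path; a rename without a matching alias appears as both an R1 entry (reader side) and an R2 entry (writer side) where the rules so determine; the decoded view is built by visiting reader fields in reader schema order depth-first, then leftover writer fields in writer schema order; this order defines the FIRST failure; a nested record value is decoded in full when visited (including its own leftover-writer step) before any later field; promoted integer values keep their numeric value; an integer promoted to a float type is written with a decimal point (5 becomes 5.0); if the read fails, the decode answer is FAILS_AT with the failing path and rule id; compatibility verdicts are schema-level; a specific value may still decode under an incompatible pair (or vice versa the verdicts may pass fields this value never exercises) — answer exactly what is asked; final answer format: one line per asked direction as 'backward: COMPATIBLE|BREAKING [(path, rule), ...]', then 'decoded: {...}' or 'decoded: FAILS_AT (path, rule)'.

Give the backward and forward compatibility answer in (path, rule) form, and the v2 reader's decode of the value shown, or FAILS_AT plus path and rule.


backward: BREAKING [(checksum, R3), (email, R1), (email, R4), (id, R1), (primary, R1), (zip, R1), (zip, R4)]; forward: BREAKING [(checksum, R3), (id, R1)]; decoded: FAILS_AT (primary, R1)

arrows below run writer -> reader for Session
checking backward for Session: reader v2 against writer v1:
  status <- status (Priority -> Priority, writer required)
  primary has no writer counterpart
  id has no writer counterpart
  rating <- rating (float32 -> float32, writer optional)
  zip <- zip (int32 -> int32, writer optional)
  checksum <- checksum (bytes -> float32, writer optional)
  seq <- seq (int64 -> int64, writer required)
  email <- email (string -> string, writer optional)
  writer field id has no reader counterpart
  breaking: (checksum, R3)
  breaking: (email, R1)
  breaking: (email, R4)
  breaking: (id, R1)
  breaking: (primary, R1)
  breaking: (zip, R1)
  breaking: (zip, R4)
  backward on Session therefore BREAKING (7)
checking forward for Session: reader v1 against writer v2:
  status <- status (Priority -> Priority, writer required)
  id has no writer counterpart
  rating <- rating (float32 -> float32, writer optional)
  zip <- zip (int32 -> int32, writer required)
  checksum <- checksum (float32 -> bytes, writer optional)
  seq <- seq (int64 -> int64, writer required)
  email <- email (string -> string, writer required)
  writer field primary has no reader counterpart
  writer field id has no reader counterpart
  breaking: (checksum, R3)
  breaking: (id, R1)
  forward on Session therefore BREAKING (2)
decoding the Session value with the v2 reader:
  status := "AMBER"
  read fails at primary under R1 (no fill)
  => FAILS_AT (primary, R1)


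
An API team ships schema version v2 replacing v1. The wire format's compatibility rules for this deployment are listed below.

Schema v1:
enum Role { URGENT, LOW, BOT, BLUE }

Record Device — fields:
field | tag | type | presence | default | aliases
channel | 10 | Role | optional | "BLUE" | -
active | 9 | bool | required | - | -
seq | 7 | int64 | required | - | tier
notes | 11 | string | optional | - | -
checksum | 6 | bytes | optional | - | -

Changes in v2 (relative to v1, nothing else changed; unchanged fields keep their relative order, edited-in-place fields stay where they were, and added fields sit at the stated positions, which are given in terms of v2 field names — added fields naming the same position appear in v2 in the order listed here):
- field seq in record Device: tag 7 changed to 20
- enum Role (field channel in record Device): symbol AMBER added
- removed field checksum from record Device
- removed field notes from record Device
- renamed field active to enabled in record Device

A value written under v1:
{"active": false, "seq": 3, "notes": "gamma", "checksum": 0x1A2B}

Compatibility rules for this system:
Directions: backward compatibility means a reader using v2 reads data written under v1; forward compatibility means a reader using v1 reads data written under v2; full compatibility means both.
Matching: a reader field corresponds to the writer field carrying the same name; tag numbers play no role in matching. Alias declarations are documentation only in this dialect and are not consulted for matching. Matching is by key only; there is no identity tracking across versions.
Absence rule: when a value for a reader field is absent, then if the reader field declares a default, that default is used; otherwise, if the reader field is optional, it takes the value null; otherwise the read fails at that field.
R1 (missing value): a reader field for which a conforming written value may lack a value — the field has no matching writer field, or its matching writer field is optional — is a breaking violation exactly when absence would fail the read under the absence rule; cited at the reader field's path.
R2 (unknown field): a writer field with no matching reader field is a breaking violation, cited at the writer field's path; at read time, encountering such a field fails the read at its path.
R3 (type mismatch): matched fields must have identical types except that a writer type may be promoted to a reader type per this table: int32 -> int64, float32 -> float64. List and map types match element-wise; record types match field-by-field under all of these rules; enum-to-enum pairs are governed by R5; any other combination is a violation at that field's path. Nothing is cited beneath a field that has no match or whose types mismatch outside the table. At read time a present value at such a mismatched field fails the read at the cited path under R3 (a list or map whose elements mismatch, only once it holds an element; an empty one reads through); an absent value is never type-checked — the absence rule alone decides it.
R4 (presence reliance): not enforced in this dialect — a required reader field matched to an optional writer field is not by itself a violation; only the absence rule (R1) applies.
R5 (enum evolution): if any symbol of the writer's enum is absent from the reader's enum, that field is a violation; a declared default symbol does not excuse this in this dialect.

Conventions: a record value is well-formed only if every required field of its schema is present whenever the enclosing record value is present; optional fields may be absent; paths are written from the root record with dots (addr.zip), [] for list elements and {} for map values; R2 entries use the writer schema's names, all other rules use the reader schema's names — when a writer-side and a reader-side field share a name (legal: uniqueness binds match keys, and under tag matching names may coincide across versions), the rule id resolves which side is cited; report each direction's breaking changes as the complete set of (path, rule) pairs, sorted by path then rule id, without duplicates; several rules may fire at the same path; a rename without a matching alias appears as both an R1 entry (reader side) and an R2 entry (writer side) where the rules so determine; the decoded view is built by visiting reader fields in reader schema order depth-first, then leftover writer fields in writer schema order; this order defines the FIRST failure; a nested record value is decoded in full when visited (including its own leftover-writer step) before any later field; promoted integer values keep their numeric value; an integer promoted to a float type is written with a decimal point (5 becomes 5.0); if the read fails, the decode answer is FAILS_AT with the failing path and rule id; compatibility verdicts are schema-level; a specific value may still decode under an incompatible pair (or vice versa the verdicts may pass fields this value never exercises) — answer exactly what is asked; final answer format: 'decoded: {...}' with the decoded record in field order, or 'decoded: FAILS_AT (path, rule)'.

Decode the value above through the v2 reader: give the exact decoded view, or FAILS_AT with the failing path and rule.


each type pair in Device: writer, then reader
decoding the Device value with the v2 reader:
  channel := "BLUE" (no value, default fills)
  read fails at enabled under R1 (no fill)
  => FAILS_AT (enabled, R1)
checking off the Device differences that do not matter here:
  field seq in record Device: tag 7 changed to 20 -> no rule fires on it and the decoded Device view is identical with or without it
  enum Role (field channel in record Device): symbol AMBER added -> matters for Device compatibility verdicts, not for this value's decode
  removed field checksum from record Device -> matters for Device compatibility verdicts, not for this value's decode
  removed field notes from record Device -> matters for Device compatibility verdicts, not for this value's decode

decoded: FAILS_AT (enabled, R1)


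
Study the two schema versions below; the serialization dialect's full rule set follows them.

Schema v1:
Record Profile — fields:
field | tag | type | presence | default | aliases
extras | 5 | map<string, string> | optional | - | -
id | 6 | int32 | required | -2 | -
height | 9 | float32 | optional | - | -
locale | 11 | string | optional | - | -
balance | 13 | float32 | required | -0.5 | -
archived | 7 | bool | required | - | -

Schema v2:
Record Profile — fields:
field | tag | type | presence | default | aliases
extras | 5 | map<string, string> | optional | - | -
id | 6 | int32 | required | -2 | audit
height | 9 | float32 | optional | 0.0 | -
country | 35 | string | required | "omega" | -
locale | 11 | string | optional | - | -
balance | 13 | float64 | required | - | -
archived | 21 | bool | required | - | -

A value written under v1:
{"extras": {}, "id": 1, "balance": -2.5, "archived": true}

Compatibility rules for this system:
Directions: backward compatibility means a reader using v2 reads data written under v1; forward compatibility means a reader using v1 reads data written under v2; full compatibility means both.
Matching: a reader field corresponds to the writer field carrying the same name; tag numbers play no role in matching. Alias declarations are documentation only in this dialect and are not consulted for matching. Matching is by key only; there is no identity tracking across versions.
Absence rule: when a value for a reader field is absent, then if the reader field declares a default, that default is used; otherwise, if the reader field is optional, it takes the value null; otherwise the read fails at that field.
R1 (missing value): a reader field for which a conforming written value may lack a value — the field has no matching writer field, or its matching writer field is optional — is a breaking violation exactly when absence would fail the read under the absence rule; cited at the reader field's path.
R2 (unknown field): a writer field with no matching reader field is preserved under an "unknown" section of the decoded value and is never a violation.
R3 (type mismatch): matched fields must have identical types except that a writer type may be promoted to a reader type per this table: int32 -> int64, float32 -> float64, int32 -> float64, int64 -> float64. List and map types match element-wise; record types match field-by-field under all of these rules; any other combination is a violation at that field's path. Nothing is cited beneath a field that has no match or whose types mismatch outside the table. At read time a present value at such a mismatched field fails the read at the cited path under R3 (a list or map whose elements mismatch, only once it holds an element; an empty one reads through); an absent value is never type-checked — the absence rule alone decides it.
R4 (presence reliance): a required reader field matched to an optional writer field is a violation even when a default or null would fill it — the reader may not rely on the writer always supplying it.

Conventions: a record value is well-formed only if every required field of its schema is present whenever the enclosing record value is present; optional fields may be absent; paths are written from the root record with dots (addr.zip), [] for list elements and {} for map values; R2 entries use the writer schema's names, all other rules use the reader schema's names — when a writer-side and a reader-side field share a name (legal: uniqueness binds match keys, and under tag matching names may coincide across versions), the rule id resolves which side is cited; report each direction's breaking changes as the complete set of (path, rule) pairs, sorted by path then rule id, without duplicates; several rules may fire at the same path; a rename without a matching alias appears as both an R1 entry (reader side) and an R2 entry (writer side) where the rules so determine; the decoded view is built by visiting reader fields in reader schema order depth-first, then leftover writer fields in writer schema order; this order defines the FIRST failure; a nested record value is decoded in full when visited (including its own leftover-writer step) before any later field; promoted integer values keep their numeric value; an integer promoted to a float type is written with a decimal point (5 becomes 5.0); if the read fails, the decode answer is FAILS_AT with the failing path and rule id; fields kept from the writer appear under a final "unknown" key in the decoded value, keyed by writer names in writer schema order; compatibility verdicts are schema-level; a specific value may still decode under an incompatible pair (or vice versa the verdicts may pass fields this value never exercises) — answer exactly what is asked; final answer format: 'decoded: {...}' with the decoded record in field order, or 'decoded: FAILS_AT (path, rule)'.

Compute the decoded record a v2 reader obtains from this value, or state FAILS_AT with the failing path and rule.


arrows below run writer -> reader for Profile
decode (reader v2):
  extras := {}
  id := 1
  height := 0.0 (absent -> default)
  country := "omega" (absent -> default)
  locale := null (absent, optional -> null)
  balance := -2.5 (float32 -> float64)
  archived := true
  => decoded: {"extras": {}, "id": 1, "height": 0.0, "country": "omega", "locale": null, "balance": -2.5, "archived": true}
the rest of the Profile diff is inert for this question:
  field archived in record Profile: tag 7 changed to 21 -> inert under this dialect — no rule fires on Profile and the result does not move
  field balance in record Profile: type float32 changed to float64 (its default is dropped) -> changes Profile's schema-level verdicts only — the decode of this value is the same

decoded: {"extras": {}, "id": 1, "height": 0.0, "country": "omega", "locale": null, "balance": -2.5, "archived": true}
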